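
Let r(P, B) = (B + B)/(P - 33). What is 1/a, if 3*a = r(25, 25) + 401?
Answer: 12/1579 ≈ 0.0075997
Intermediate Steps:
r(P, B) = 2*B/(-33 + P) (r(P, B) = (2*B)/(-33 + P) = 2*B/(-33 + P))
a = 1579/12 (a = (2*25/(-33 + 25) + 401)/3 = (2*25/(-8) + 401)/3 = (2*25*(-⅛) + 401)/3 = (-25/4 + 401)/3 = (⅓)*(1579/4) = 1579/12 ≈ 131.58)
1/a = 1/(1579/12) = 12/1579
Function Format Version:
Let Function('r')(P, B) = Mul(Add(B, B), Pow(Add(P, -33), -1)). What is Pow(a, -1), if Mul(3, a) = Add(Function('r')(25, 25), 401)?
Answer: Rational(12, 1579) ≈ 0.0075997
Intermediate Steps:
Function('r')(P, B) = Mul(2, B, Pow(Add(-33, P), -1)) (Function('r')(P, B) = Mul(Mul(2, B), Pow(Add(-33, P), -1)) = Mul(2, B, Pow(Add(-33, P), -1)))
a = Rational(1579, 12) (a = Mul(Rational(1, 3), Add(Mul(2, 25, Pow(Add(-33, 25), -1)), 401)) = Mul(Rational(1, 3), Add(Mul(2, 25, Pow(-8, -1)), 401)) = Mul(Rational(1, 3), Add(Mul(2, 25, Rational(-1, 8)), 401)) = Mul(Rational(1, 3), Add(Rational(-25, 4), 401)) = Mul(Rational(1, 3), Rational(1579, 4)) = Rational(1579, 12) ≈ 131.58)
Pow(a, -1) = Pow(Rational(1579, 12), -1) = Rational(12, 1579)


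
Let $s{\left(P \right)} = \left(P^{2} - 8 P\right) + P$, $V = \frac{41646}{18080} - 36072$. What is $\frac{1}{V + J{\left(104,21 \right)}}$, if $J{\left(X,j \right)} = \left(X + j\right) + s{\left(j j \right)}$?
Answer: $\frac{9040}{1405261703} \approx 6.433 \cdot 10^{-6}$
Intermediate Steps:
$V = - \frac{326070057}{9040}$ ($V = 41646 \cdot \frac{1}{18080} - 36072 = \frac{20823}{9040} - 36072 = - \frac{326070057}{9040} \approx -36070.0$)
$s{\left(P \right)} = P^{2} - 7 P$
$J{\left(X,j \right)} = X + j + j^{2} \left(-7 + j^{2}\right)$ ($J{\left(X,j \right)} = \left(X + j\right) + j j \left(-7 + j j\right) = \left(X + j\right) + j^{2} \left(-7 + j^{2}\right) = X + j + j^{2} \left(-7 + j^{2}\right)$)
$\frac{1}{V + J{\left(104,21 \right)}} = \frac{1}{- \frac{326070057}{9040} + \left(104 + 21 + 21^{2} \left(-7 + 21^{2}\right)\right)} = \frac{1}{- \frac{326070057}{9040} + \left(104 + 21 + 441 \left(-7 + 441\right)\right)} = \frac{1}{- \frac{326070057}{9040} + \left(104 + 21 + 441 \cdot 434\right)} = \frac{1}{- \frac{326070057}{9040} + \left(104 + 21 + 191394\right)} = \frac{1}{- \frac{326070057}{9040} + 191519} = \frac{1}{\frac{1405261703}{9040}} = \frac{9040}{1405261703}$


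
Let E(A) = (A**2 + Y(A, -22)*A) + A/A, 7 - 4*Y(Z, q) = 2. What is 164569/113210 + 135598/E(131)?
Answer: 72809323727/7845792630 ≈ 9.2800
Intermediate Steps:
Y(Z, q) = 5/4 (Y(Z, q) = 7/4 - 1/4*2 = 7/4 - 1/2 = 5/4)
E(A) = 1 + A**2 + 5*A/4 (E(A) = (A**2 + 5*A/4) + A/A = (A**2 + 5*A/4) + 1 = 1 + A**2 + 5*A/4)
164569/113210 + 135598/E(131) = 164569/113210 + 135598/(1 + 131**2 + (5/4)*131) = 164569*(1/113210) + 135598/(1 + 17161 + 655/4) = 164569/113210 + 135598/(69303/4) = 164569/113210 + 135598*(4/69303) = 164569/113210 + 542392/69303 = 72809323727/7845792630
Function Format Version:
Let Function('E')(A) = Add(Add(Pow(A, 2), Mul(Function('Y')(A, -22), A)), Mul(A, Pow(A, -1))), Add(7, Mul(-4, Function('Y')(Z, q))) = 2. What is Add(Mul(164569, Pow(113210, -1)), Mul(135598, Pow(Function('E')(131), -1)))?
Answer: Rational(72809323727, 7845792630) ≈ 9.2800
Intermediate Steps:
Function('Y')(Z, q) = Rational(5, 4) (Function('Y')(Z, q) = Add(Rational(7, 4), Mul(Rational(-1, 4), 2)) = Add(Rational(7, 4), Rational(-1, 2)) = Rational(5, 4))
Function('E')(A) = Add(1, Pow(A, 2), Mul(Rational(5, 4), A)) (Function('E')(A) = Add(Add(Pow(A, 2), Mul(Rational(5, 4), A)), Mul(A, Pow(A, -1))) = Add(Add(Pow(A, 2), Mul(Rational(5, 4), A)), 1) = Add(1, Pow(A, 2), Mul(Rational(5, 4), A)))
Add(Mul(164569, Pow(113210, -1)), Mul(135598, Pow(Function('E')(131), -1))) = Add(Mul(164569, Pow(113210, -1)), Mul(135598, Pow(Add(1, Pow(131, 2), Mul(Rational(5, 4), 131)), -1))) = Add(Mul(164569, Rational(1, 113210)), Mul(135598, Pow(Add(1, 17161, Rational(655, 4)), -1))) = Add(Rational(164569, 113210), Mul(135598, Pow(Rational(69303, 4), -1))) = Add(Rational(164569, 113210), Mul(135598, Rational(4, 69303))) = Add(Rational(164569, 113210), Rational(542392, 69303)) = Rational(72809323727, 7845792630)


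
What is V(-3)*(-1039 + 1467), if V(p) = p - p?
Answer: 0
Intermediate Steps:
V(p) = 0
V(-3)*(-1039 + 1467) = 0*(-1039 + 1467) = 0*428 = 0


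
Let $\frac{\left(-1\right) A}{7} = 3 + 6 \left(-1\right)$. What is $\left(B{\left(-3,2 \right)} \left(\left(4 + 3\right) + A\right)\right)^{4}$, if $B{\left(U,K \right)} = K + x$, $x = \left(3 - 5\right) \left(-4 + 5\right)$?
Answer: $0$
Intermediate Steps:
$x = -2$ ($x = \left(-2\right) 1 = -2$)
$B{\left(U,K \right)} = -2 + K$ ($B{\left(U,K \right)} = K - 2 = -2 + K$)
$A = 21$ ($A = - 7 \left(3 + 6 \left(-1\right)\right) = - 7 \left(3 - 6\right) = \left(-7\right) \left(-3\right) = 21$)
$\left(B{\left(-3,2 \right)} \left(\left(4 + 3\right) + A\right)\right)^{4} = \left(\left(-2 + 2\right) \left(\left(4 + 3\right) + 21\right)\right)^{4} = \left(0 \left(7 + 21\right)\right)^{4} = \left(0 \cdot 28\right)^{4} = 0^{4} = 0$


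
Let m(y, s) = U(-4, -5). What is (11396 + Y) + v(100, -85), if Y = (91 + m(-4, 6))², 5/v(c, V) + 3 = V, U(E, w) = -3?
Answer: 1684315/88 ≈ 19140.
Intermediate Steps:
v(c, V) = 5/(-3 + V)
m(y, s) = -3
Y = 7744 (Y = (91 - 3)² = 88² = 7744)
(11396 + Y) + v(100, -85) = (11396 + 7744) + 5/(-3 - 85) = 19140 + 5/(-88) = 19140 + 5*(-1/88) = 19140 - 5/88 = 1684315/88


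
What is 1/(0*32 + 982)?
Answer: 1/982 ≈ 0.0010183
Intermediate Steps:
1/(0*32 + 982) = 1/(0 + 982) = 1/982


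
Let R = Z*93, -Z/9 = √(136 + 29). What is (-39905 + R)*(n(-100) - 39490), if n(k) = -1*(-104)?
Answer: 1571698330 + 32966082*√165 ≈ 1.9952e+9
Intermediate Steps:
n(k) = 104
Z = -9*√165 (Z = -9*√(136 + 29) = -9*√165 ≈ -115.61)
R = -837*√165 (R = -9*√165*93 = -837*√165 ≈ -10751.)
(-39905 + R)*(n(-100) - 39490) = (-39905 - 837*√165)*(104 - 39490) = (-39905 - 837*√165)*(-39386) = 1571698330 + 32966082*√165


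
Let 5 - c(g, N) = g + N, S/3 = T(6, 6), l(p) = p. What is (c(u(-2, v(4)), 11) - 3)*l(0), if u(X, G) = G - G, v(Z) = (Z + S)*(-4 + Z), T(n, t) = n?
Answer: 0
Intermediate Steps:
S = 18 (S = 3*6 = 18)
v(Z) = (-4 + Z)*(18 + Z) (v(Z) = (Z + 18)*(-4 + Z) = (18 + Z)*(-4 + Z) = (-4 + Z)*(18 + Z))
u(X, G) = 0
c(g, N) = 5 - N - g (c(g, N) = 5 - (g + N) = 5 - (N + g) = 5 + (-N - g) = 5 - N - g)
(c(u(-2, v(4)), 11) - 3)*l(0) = ((5 - 1*11 - 1*0) - 3)*0 = ((5 - 11 + 0) - 3)*0 = (-6 - 3)*0 = -9*0 = 0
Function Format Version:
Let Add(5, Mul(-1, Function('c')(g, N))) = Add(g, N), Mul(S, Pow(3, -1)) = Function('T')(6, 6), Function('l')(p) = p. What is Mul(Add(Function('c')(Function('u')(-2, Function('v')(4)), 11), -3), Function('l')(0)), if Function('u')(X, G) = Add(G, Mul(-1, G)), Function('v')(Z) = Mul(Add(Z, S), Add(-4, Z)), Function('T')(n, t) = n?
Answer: 0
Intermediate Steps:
S = 18 (S = Mul(3, 6) = 18)
Function('v')(Z) = Mul(Add(-4, Z), Add(18, Z)) (Function('v')(Z) = Mul(Add(Z, 18), Add(-4, Z)) = Mul(Add(18, Z), Add(-4, Z)) = Mul(Add(-4, Z), Add(18, Z)))
Function('u')(X, G) = 0
Function('c')(g, N) = Add(5, Mul(-1, N), Mul(-1, g)) (Function('c')(g, N) = Add(5, Mul(-1, Add(g, N))) = Add(5, Mul(-1, Add(N, g))) = Add(5, Add(Mul(-1, N), Mul(-1, g))) = Add(5, Mul(-1, N), Mul(-1, g)))
Mul(Add(Function('c')(Function('u')(-2, Function('v')(4)), 11), -3), Function('l')(0)) = Mul(Add(Add(5, Mul(-1, 11), Mul(-1, 0)), -3), 0) = Mul(Add(Add(5, -11, 0), -3), 0) = Mul(Add(-6, -3), 0) = Mul(-9, 0) = 0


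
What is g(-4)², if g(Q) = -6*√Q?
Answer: -144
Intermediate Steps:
g(-4)² = (-12*I)² = -144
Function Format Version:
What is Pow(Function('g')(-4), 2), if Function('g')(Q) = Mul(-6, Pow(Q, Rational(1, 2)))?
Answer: -144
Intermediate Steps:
Pow(Function('g')(-4), 2) = Pow(Mul(-6, Pow(-4, Rational(1, 2))), 2) = Pow(Mul(-6, Mul(2, I)), 2) = Pow(Mul(-12, I), 2) = -144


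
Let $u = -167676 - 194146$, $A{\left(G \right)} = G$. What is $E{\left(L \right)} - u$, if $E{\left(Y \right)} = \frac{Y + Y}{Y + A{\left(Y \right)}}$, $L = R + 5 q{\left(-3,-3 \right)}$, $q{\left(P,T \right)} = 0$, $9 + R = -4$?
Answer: $361823$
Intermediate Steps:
$R = -13$ ($R = -9 - 4 = -13$)
$L = -13$ ($L = -13 + 5 \cdot 0 = -13 + 0 = -13$)
$u = -361822$ ($u = -167676 - 194146 = -361822$)
$E{\left(Y \right)} = 1$ ($E{\left(Y \right)} = \frac{Y + Y}{Y + Y} = \frac{2 Y}{2 Y} = 2 Y \frac{1}{2 Y} = 1$)
$E{\left(L \right)} - u = 1 - -361822 = 1 + 361822 = 361823$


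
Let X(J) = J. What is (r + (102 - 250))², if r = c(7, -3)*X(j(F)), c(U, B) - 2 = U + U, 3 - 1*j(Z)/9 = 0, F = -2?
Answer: 80656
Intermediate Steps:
j(Z) = 27 (j(Z) = 27 - 9*0 = 27 + 0 = 27)
c(U, B) = 2 + 2*U (c(U, B) = 2 + (U + U) = 2 + 2*U)
r = 432 (r = (2 + 2*7)*27 = (2 + 14)*27 = 16*27 = 432)
(r + (102 - 250))² = (432 + (102 - 250))² = (432 - 148)² = 284² = 80656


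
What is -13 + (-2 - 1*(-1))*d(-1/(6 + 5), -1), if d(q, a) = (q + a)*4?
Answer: -95/11 ≈ -8.6364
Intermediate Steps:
d(q, a) = 4*a + 4*q (d(q, a) = (a + q)*4 = 4*a + 4*q)
-13 + (-2 - 1*(-1))*d(-1/(6 + 5), -1) = -13 + (-2 - 1*(-1))*(4*(-1) + 4*(-1/(6 + 5))) = -13 + (-2 + 1)*(-4 + 4*(-1/11)) = -13 - (-4 + 4*(-1*1/11)) = -13 - (-4 + 4*(-1/11)) = -13 - (-4 - 4/11) = -13 - 1*(-48/11) = -13 + 48/11 = -95/11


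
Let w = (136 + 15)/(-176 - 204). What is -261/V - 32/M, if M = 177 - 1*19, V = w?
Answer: 7832804/11929 ≈ 656.62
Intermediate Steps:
w = -151/380 (w = 151/(-380) = 151*(-1/380) = -151/380 ≈ -0.39737)
V = -151/380 ≈ -0.39737
M = 158 (M = 177 - 19 = 158)
-261/V - 32/M = -261/(-151/380) - 32/158 = -261*(-380/151) - 32*1/158 = 99180/151 - 16/79 = 7832804/11929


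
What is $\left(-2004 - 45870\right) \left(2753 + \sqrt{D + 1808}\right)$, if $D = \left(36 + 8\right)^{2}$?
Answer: $-131797122 - 574488 \sqrt{26} \approx -1.3473 \cdot 10^{8}$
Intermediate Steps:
$D = 1936$ ($D = 44^{2} = 1936$)
$\left(-2004 - 45870\right) \left(2753 + \sqrt{D + 1808}\right) = \left(-2004 - 45870\right) \left(2753 + \sqrt{1936 + 1808}\right) = - 47874 \left(2753 + \sqrt{3744}\right) = - 47874 \left(2753 + 12 \sqrt{26}\right) = -131797122 - 574488 \sqrt{26}$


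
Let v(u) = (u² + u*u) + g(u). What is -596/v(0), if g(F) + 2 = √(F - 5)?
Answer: 1192/9 + 596*I*√5/9 ≈ 132.44 + 148.08*I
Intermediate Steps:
g(F) = -2 + √(-5 + F) (g(F) = -2 + √(F - 5) = -2 + √(-5 + F))
v(u) = -2 + √(-5 + u) + 2*u² (v(u) = (u² + u*u) + (-2 + √(-5 + u)) = (u² + u²) + (-2 + √(-5 + u)) = 2*u² + (-2 + √(-5 + u)) = -2 + √(-5 + u) + 2*u²)
-596/v(0) = -596/(-2 + √(-5 + 0) + 2*0²) = -596/(-2 + √(-5) + 2*0) = -596/(-2 + I*√5 + 0) = -596/(-2 + I*√5)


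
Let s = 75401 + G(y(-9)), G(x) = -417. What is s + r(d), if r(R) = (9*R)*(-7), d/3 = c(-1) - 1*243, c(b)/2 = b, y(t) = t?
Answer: 121289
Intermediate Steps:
c(b) = 2*b
d = -735 (d = 3*(2*(-1) - 1*243) = 3*(-2 - 243) = 3*(-245) = -735)
r(R) = -63*R
s = 74984 (s = 75401 - 417 = 74984)
s + r(d) = 74984 - 63*(-735) = 74984 + 46305 = 121289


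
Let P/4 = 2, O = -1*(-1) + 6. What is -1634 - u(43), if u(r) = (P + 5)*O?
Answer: -1725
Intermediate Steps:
O = 7 (O = 1 + 6 = 7)
P = 8 (P = 4*2 = 8)
u(r) = 91 (u(r) = (8 + 5)*7 = 13*7 = 91)
-1634 - u(43) = -1634 - 1*91 = -1634 - 91 = -1725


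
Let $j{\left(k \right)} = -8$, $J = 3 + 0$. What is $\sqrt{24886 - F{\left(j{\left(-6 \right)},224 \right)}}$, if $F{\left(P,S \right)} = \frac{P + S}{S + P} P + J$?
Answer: $\sqrt{24891} \approx 157.77$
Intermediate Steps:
$J = 3$
$F{\left(P,S \right)} = 3 + P$ ($F{\left(P,S \right)} = \frac{P + S}{S + P} P + 3 = \frac{P + S}{P + S} P + 3 = 1 P + 3 = P + 3 = 3 + P$)
$\sqrt{24886 - F{\left(j{\left(-6 \right)},224 \right)}} = \sqrt{24886 - \left(3 - 8\right)} = \sqrt{24886 - -5} = \sqrt{24886 + 5} = \sqrt{24891}$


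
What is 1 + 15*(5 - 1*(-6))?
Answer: 166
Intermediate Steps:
1 + 15*(5 - 1*(-6)) = 1 + 15*(5 + 6) = 1 + 15*11 = 1 + 165 = 166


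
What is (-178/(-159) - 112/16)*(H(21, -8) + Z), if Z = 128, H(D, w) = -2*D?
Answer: -80410/159 ≈ -505.72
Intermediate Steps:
(-178/(-159) - 112/16)*(H(21, -8) + Z) = (-178/(-159) - 112/16)*(-2*21 + 128) = (-178*(-1/159) - 112*1/16)*(-42 + 128) = (178/159 - 7)*86 = -935/159*86 = -80410/159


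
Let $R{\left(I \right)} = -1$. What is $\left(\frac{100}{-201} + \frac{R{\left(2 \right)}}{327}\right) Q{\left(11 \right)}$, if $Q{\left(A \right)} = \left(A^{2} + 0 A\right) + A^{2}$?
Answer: $- \frac{2654014}{21909} \approx -121.14$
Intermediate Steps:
$Q{\left(A \right)} = 2 A^{2}$ ($Q{\left(A \right)} = \left(A^{2} + 0\right) + A^{2} = A^{2} + A^{2} = 2 A^{2}$)
$\left(\frac{100}{-201} + \frac{R{\left(2 \right)}}{327}\right) Q{\left(11 \right)} = \left(\frac{100}{-201} - \frac{1}{327}\right) 2 \cdot 11^{2} = \left(100 \left(- \frac{1}{201}\right) - \frac{1}{327}\right) 2 \cdot 121 = \left(- \frac{100}{201} - \frac{1}{327}\right) 242 = \left(- \frac{10967}{21909}\right) 242 = - \frac{2654014}{21909}$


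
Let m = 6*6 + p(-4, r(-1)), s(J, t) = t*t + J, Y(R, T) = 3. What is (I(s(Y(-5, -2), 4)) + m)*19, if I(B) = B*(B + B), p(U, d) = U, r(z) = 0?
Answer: 14326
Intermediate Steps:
s(J, t) = J + t² (s(J, t) = t² + J = J + t²)
I(B) = 2*B² (I(B) = B*(2*B) = 2*B²)
m = 32 (m = 6*6 - 4 = 36 - 4 = 32)
(I(s(Y(-5, -2), 4)) + m)*19 = (2*(3 + 4²)² + 32)*19 = (2*(3 + 16)² + 32)*19 = (2*19² + 32)*19 = (2*361 + 32)*19 = (722 + 32)*19 = 754*19 = 14326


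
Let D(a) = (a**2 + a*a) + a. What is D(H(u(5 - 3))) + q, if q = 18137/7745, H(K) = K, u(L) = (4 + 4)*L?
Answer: 4107497/7745 ≈ 530.34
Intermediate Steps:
u(L) = 8*L
D(a) = a + 2*a**2 (D(a) = (a**2 + a**2) + a = 2*a**2 + a = a + 2*a**2)
q = 18137/7745 (q = 18137*(1/7745) = 18137/7745 ≈ 2.3418)
D(H(u(5 - 3))) + q = (8*(5 - 3))*(1 + 2*(8*(5 - 3))) + 18137/7745 = (8*2)*(1 + 2*(8*2)) + 18137/7745 = 16*(1 + 2*16) + 18137/7745 = 16*(1 + 32) + 18137/7745 = 16*33 + 18137/7745 = 528 + 18137/7745 = 4107497/7745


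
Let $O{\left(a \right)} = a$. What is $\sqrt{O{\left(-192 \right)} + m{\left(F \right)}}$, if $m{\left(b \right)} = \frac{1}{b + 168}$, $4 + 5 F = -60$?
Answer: $\frac{i \sqrt{28903478}}{388} \approx 13.856 i$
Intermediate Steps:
$F = - \frac{64}{5}$ ($F = - \frac{4}{5} + \frac{1}{5} \left(-60\right) = - \frac{4}{5} - 12 = - \frac{64}{5} \approx -12.8$)
$m{\left(b \right)} = \frac{1}{168 + b}$
$\sqrt{O{\left(-192 \right)} + m{\left(F \right)}} = \sqrt{-192 + \frac{1}{168 - \frac{64}{5}}} = \sqrt{-192 + \frac{1}{\frac{776}{5}}} = \sqrt{-192 + \frac{5}{776}} = \sqrt{- \frac{148987}{776}} = \frac{i \sqrt{28903478}}{388}$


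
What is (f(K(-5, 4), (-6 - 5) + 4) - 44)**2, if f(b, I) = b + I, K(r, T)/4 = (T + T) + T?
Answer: 9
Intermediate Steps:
K(r, T) = 12*T (K(r, T) = 4*((T + T) + T) = 4*(2*T + T) = 4*(3*T) = 12*T)
f(b, I) = I + b
(f(K(-5, 4), (-6 - 5) + 4) - 44)**2 = ((((-6 - 5) + 4) + 12*4) - 44)**2 = (((-11 + 4) + 48) - 44)**2 = ((-7 + 48) - 44)**2 = (41 - 44)**2 = (-3)**2 = 9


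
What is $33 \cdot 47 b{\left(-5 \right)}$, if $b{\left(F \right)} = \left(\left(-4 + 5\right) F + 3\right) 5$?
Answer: $-15510$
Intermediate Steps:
$b{\left(F \right)} = 15 + 5 F$ ($b{\left(F \right)} = \left(1 F + 3\right) 5 = \left(F + 3\right) 5 = \left(3 + F\right) 5 = 15 + 5 F$)
$33 \cdot 47 b{\left(-5 \right)} = 33 \cdot 47 \left(15 + 5 \left(-5\right)\right) = 1551 \left(15 - 25\right) = 1551 \left(-10\right) = -15510$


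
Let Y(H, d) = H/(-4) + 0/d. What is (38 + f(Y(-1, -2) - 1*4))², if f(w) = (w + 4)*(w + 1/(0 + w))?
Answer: 78836641/57600 ≈ 1368.7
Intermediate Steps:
Y(H, d) = -H/4 (Y(H, d) = H*(-¼) + 0 = -H/4 + 0 = -H/4)
f(w) = (4 + w)*(w + 1/w)
(38 + f(Y(-1, -2) - 1*4))² = (38 + (1 + (-¼*(-1) - 1*4)² + 4*(-¼*(-1) - 1*4) + 4/(-¼*(-1) - 1*4)))² = (38 + (1 + (¼ - 4)² + 4*(¼ - 4) + 4/(¼ - 4)))² = (38 + (1 + (-15/4)² + 4*(-15/4) + 4/(-15/4)))² = (38 + (1 + 225/16 - 15 + 4*(-4/15)))² = (38 + (1 + 225/16 - 15 - 16/15))² = (38 - 241/240)² = (8879/240)² = 78836641/57600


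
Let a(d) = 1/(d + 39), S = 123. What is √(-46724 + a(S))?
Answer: I*√15138574/18 ≈ 216.16*I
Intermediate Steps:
a(d) = 1/(39 + d)
√(-46724 + a(S)) = √(-46724 + 1/(39 + 123)) = √(-46724 + 1/162) = √(-7569287/162) = I*√15138574/18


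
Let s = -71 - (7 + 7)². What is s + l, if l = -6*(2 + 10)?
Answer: -339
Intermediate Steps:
s = -267 (s = -71 - 1*14² = -71 - 1*196 = -71 - 196 = -267)
l = -72 (l = -6*12 = -72)
s + l = -267 - 72 = -339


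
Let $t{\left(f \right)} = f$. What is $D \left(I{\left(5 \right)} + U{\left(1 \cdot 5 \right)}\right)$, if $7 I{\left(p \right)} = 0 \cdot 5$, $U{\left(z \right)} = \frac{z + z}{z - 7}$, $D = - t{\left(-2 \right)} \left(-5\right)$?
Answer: $50$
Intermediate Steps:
$D = -10$ ($D = \left(-1\right) \left(-2\right) \left(-5\right) = 2 \left(-5\right) = -10$)
$U{\left(z \right)} = \frac{2 z}{-7 + z}$
$I{\left(p \right)} = 0$ ($I{\left(p \right)} = \frac{0 \cdot 5}{7} = \frac{1}{7} \cdot 0 = 0$)
$D \left(I{\left(5 \right)} + U{\left(1 \cdot 5 \right)}\right) = - 10 \left(0 + \frac{2 \cdot 1 \cdot 5}{-7 + 1 \cdot 5}\right) = - 10 \left(0 + 2 \cdot 5 \frac{1}{-7 + 5}\right) = - 10 \left(0 + 2 \cdot 5 \frac{1}{-2}\right) = - 10 \left(0 + 2 \cdot 5 \left(- \frac{1}{2}\right)\right) = - 10 \left(0 - 5\right) = \left(-10\right) \left(-5\right) = 50$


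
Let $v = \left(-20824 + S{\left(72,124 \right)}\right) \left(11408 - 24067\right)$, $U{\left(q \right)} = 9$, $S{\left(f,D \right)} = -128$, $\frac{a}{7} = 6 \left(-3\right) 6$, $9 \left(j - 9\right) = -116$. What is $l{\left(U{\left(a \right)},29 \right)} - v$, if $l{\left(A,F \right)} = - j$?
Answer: $- \frac{2387082277}{9} \approx -2.6523 \cdot 10^{8}$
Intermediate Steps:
$j = - \frac{35}{9}$ ($j = 9 + \frac{1}{9} \left(-116\right) = 9 - \frac{116}{9} = - \frac{35}{9} \approx -3.8889$)
$a = -756$ ($a = 7 \cdot 6 \left(-3\right) 6 = 7 \left(\left(-18\right) 6\right) = 7 \left(-108\right) = -756$)
$l{\left(A,F \right)} = \frac{35}{9}$ ($l{\left(A,F \right)} = \left(-1\right) \left(- \frac{35}{9}\right) = \frac{35}{9}$)
$v = 265231368$ ($v = \left(-20824 - 128\right) \left(11408 - 24067\right) = \left(-20952\right) \left(-12659\right) = 265231368$)
$l{\left(U{\left(a \right)},29 \right)} - v = \frac{35}{9} - 265231368 = - \frac{2387082277}{9}$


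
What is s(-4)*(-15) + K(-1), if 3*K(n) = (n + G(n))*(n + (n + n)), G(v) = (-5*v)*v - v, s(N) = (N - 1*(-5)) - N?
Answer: -70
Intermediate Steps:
s(N) = 5 (s(N) = (N + 5) - N = (5 + N) - N = 5)
G(v) = -v - 5*v² (G(v) = -5*v² - v = -v - 5*v²)
K(n) = n*(n - n*(1 + 5*n)) (K(n) = ((n - n*(1 + 5*n))*(n + (n + n)))/3 = ((n - n*(1 + 5*n))*(n + 2*n))/3 = ((n - n*(1 + 5*n))*(3*n))/3 = (3*n*(n - n*(1 + 5*n)))/3 = n*(n - n*(1 + 5*n)))
s(-4)*(-15) + K(-1) = 5*(-15) - 5*(-1)³ = -75 - 5*(-1) = -75 + 5 = -70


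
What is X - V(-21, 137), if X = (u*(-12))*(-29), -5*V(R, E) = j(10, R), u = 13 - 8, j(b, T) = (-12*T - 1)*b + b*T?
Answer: 2200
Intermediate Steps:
j(b, T) = T*b + b*(-1 - 12*T) (j(b, T) = (-1 - 12*T)*b + T*b = b*(-1 - 12*T) + T*b = T*b + b*(-1 - 12*T))
u = 5
V(R, E) = 2 + 22*R (V(R, E) = -(-1)*10*(1 + 11*R)/5 = -(-10 - 110*R)/5 = 2 + 22*R)
X = 1740 (X = (5*(-12))*(-29) = -60*(-29) = 1740)
X - V(-21, 137) = 1740 - (2 + 22*(-21)) = 1740 - (2 - 462) = 1740 - 1*(-460) = 1740 + 460 = 2200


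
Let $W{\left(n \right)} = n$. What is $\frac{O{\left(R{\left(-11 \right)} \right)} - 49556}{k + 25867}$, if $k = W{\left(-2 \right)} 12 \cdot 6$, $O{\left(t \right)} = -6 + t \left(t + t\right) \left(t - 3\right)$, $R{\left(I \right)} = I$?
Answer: $- \frac{52950}{25723} \approx -2.0585$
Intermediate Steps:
$O{\left(t \right)} = -6 + 2 t^{2} \left(-3 + t\right)$ ($O{\left(t \right)} = -6 + t 2 t \left(-3 + t\right) = -6 + 2 t^{2} \left(-3 + t\right)$)
$k = -144$ ($k = \left(-2\right) 12 \cdot 6 = \left(-24\right) 6 = -144$)
$\frac{O{\left(R{\left(-11 \right)} \right)} - 49556}{k + 25867} = \frac{\left(-6 - 6 \left(-11\right)^{2} + 2 \left(-11\right)^{3}\right) - 49556}{-144 + 25867} = \frac{\left(-6 - 726 + 2 \left(-1331\right)\right) - 49556}{25723} = \left(\left(-6 - 726 - 2662\right) - 49556\right) \frac{1}{25723} = \left(-3394 - 49556\right) \frac{1}{25723} = \left(-52950\right) \frac{1}{25723} = - \frac{52950}{25723}$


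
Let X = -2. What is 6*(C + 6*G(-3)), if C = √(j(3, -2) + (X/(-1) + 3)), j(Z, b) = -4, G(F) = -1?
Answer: -30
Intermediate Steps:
C = 1 (C = √(-4 + (-2/(-1) + 3)) = √(-4 + (-1*(-2) + 3)) = √(-4 + (2 + 3)) = √(-4 + 5) = √1 = 1)
6*(C + 6*G(-3)) = 6*(1 + 6*(-1)) = 6*(1 - 6) = 6*(-5) = -30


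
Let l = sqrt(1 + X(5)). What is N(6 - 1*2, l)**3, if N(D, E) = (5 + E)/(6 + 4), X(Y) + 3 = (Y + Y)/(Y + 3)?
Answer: (10 + I*sqrt(3))**3/8000 ≈ 0.11375 + 0.064302*I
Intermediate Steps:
X(Y) = -3 + 2*Y/(3 + Y) (X(Y) = -3 + (Y + Y)/(Y + 3) = -3 + (2*Y)/(3 + Y) = -3 + 2*Y/(3 + Y))
l = I*sqrt(3)/2 (l = sqrt(1 + (-9 - 1*5)/(3 + 5)) = sqrt(1 + (-9 - 5)/8) = sqrt(1 + (1/8)*(-14)) = sqrt(1 - 7/4) = sqrt(-3/4) = I*sqrt(3)/2 ≈ 0.86602*I)
N(D, E) = 1/2 + E/10 (N(D, E) = (5 + E)/10 = (5 + E)*(1/10) = 1/2 + E/10)
N(6 - 1*2, l)**3 = (1/2 + (I*sqrt(3)/2)/10)**3 = (1/2 + I*sqrt(3)/20)**3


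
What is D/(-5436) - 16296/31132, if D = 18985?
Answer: -169906519/42308388 ≈ -4.0159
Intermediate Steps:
D/(-5436) - 16296/31132 = 18985/(-5436) - 16296/31132 = 18985*(-1/5436) - 16296*1/31132 = -18985/5436 - 4074/7783 = -169906519/42308388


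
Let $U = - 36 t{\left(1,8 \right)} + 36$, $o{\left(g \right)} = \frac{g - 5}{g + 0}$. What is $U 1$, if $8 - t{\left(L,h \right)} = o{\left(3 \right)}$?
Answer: $-276$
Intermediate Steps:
$o{\left(g \right)} = \frac{-5 + g}{g}$
$t{\left(L,h \right)} = \frac{26}{3}$ ($t{\left(L,h \right)} = 8 - \frac{-5 + 3}{3} = 8 - \frac{1}{3} \left(-2\right) = 8 - - \frac{2}{3} = 8 + \frac{2}{3} = \frac{26}{3}$)
$U = -276$ ($U = \left(-36\right) \frac{26}{3} + 36 = -312 + 36 = -276$)
$U 1 = \left(-276\right) 1 = -276$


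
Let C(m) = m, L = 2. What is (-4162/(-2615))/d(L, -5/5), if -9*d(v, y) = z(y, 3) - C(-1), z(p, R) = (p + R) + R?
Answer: -6243/2615 ≈ -2.3874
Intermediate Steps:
z(p, R) = p + 2*R (z(p, R) = (R + p) + R = p + 2*R)
d(v, y) = -7/9 - y/9 (d(v, y) = -((y + 2*3) - 1*(-1))/9 = -((y + 6) + 1)/9 = -((6 + y) + 1)/9 = -(7 + y)/9 = -7/9 - y/9)
(-4162/(-2615))/d(L, -5/5) = (-4162/(-2615))/(-7/9 - (-5)/(9*5)) = (-4162*(-1/2615))/(-7/9 - (-5)/(9*5)) = 4162/(2615*(-7/9 - ⅑*(-1))) = 4162/(2615*(-7/9 + ⅑)) = 4162/(2615*(-⅔)) = (4162/2615)*(-3/2) = -6243/2615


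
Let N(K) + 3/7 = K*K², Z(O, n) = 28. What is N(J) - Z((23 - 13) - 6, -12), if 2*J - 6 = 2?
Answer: 249/7 ≈ 35.571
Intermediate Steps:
J = 4 (J = 3 + (½)*2 = 3 + 1 = 4)
N(K) = -3/7 + K³ (N(K) = -3/7 + K*K² = -3/7 + K³)
N(J) - Z((23 - 13) - 6, -12) = (-3/7 + 4³) - 1*28 = (-3/7 + 64) - 28 = 445/7 - 28 = 249/7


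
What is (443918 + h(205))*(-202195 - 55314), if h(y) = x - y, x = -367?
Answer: -114165585114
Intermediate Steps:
h(y) = -367 - y
(443918 + h(205))*(-202195 - 55314) = (443918 + (-367 - 1*205))*(-202195 - 55314) = (443918 + (-367 - 205))*(-257509) = (443918 - 572)*(-257509) = 443346*(-257509) = -114165585114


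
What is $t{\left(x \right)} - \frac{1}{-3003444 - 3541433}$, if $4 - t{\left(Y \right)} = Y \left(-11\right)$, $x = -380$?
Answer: $- \frac{27331406351}{6544877} \approx -4176.0$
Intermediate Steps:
$t{\left(Y \right)} = 4 + 11 Y$ ($t{\left(Y \right)} = 4 - Y \left(-11\right) = 4 - - 11 Y = 4 + 11 Y$)
$t{\left(x \right)} - \frac{1}{-3003444 - 3541433} = \left(4 + 11 \left(-380\right)\right) - \frac{1}{-3003444 - 3541433} = \left(4 - 4180\right) - \frac{1}{-6544877} = -4176 - - \frac{1}{6544877} = -4176 + \frac{1}{6544877} = - \frac{27331406351}{6544877}$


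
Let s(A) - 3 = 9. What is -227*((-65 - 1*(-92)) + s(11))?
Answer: -8853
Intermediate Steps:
s(A) = 12 (s(A) = 3 + 9 = 12)
-227*((-65 - 1*(-92)) + s(11)) = -227*((-65 - 1*(-92)) + 12) = -227*((-65 + 92) + 12) = -227*(27 + 12) = -227*39 = -8853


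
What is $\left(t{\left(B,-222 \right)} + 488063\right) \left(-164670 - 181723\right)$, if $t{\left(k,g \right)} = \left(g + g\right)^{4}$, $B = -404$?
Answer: $-13461902528003687$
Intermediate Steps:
$t{\left(k,g \right)} = 16 g^{4}$ ($t{\left(k,g \right)} = \left(2 g\right)^{4} = 16 g^{4}$)
$\left(t{\left(B,-222 \right)} + 488063\right) \left(-164670 - 181723\right) = \left(16 \left(-222\right)^{4} + 488063\right) \left(-164670 - 181723\right) = \left(16 \cdot 2428912656 + 488063\right) \left(-346393\right) = \left(38862602496 + 488063\right) \left(-346393\right) = 38863090559 \left(-346393\right) = -13461902528003687$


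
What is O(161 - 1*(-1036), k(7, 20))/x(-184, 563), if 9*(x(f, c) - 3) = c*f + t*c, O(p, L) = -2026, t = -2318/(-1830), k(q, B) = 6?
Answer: 136755/771389 ≈ 0.17728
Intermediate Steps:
t = 19/15 (t = -2318*(-1/1830) = 19/15 ≈ 1.2667)
x(f, c) = 3 + 19*c/135 + c*f/9 (x(f, c) = 3 + (c*f + 19*c/15)/9 = 3 + (19*c/15 + c*f)/9 = 3 + (19*c/135 + c*f/9) = 3 + 19*c/135 + c*f/9)
O(161 - 1*(-1036), k(7, 20))/x(-184, 563) = -2026/(3 + (19/135)*563 + (⅑)*563*(-184)) = -2026/(3 + 10697/135 - 103592/9) = -2026/(-1542778/135) = -2026*(-135/1542778) = 136755/771389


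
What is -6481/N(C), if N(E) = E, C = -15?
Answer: 6481/15 ≈ 432.07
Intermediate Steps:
-6481/N(C) = -6481/(-15) = -6481*(-1/15) = 6481/15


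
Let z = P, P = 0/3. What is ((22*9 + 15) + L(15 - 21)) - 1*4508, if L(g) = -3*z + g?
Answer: -4301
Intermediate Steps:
P = 0 (P = 0*(⅓) = 0)
z = 0
L(g) = g (L(g) = -3*0 + g = 0 + g = g)
((22*9 + 15) + L(15 - 21)) - 1*4508 = ((22*9 + 15) + (15 - 21)) - 1*4508 = ((198 + 15) - 6) - 4508 = (213 - 6) - 4508 = 207 - 4508 = -4301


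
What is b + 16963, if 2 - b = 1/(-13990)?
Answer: 237340351/13990 ≈ 16965.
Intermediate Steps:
b = 27981/13990 (b = 2 - 1/(-13990) = 2 - 1*(-1/13990) = 2 + 1/13990 = 27981/13990 ≈ 2.0001)
b + 16963 = 27981/13990 + 16963 = 237340351/13990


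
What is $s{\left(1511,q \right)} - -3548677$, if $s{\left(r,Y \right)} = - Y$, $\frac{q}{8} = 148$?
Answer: $3547493$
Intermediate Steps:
$q = 1184$ ($q = 8 \cdot 148 = 1184$)
$s{\left(1511,q \right)} - -3548677 = \left(-1\right) 1184 - -3548677 = -1184 + 3548677 = 3547493$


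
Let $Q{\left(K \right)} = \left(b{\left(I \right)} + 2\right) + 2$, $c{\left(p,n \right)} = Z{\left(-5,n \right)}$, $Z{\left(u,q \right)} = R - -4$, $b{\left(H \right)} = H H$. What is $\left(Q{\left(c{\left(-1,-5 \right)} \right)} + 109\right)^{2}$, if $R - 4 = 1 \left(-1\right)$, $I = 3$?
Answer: $14884$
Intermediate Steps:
$R = 3$ ($R = 4 + 1 \left(-1\right) = 4 - 1 = 3$)
$b{\left(H \right)} = H^{2}$
$Z{\left(u,q \right)} = 7$ ($Z{\left(u,q \right)} = 3 - -4 = 3 + 4 = 7$)
$c{\left(p,n \right)} = 7$
$Q{\left(K \right)} = 13$ ($Q{\left(K \right)} = \left(3^{2} + 2\right) + 2 = \left(9 + 2\right) + 2 = 11 + 2 = 13$)
$\left(Q{\left(c{\left(-1,-5 \right)} \right)} + 109\right)^{2} = \left(13 + 109\right)^{2} = 122^{2} = 14884$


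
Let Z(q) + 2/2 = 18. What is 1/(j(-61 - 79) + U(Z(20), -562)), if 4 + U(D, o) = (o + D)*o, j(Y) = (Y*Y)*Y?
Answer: -1/2437714 ≈ -4.1022e-7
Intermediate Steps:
Z(q) = 17 (Z(q) = -1 + 18 = 17)
j(Y) = Y**3 (j(Y) = Y**2*Y = Y**3)
U(D, o) = -4 + o*(D + o) (U(D, o) = -4 + (o + D)*o = -4 + (D + o)*o = -4 + o*(D + o))
1/(j(-61 - 79) + U(Z(20), -562)) = 1/((-61 - 79)**3 + (-4 + (-562)**2 + 17*(-562))) = 1/((-140)**3 + (-4 + 315844 - 9554)) = 1/(-2744000 + 306286) = 1/(-2437714) = -1/2437714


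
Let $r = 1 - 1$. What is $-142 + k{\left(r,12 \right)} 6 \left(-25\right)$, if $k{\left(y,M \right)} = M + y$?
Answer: $-1942$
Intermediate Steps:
$r = 0$ ($r = 1 - 1 = 0$)
$-142 + k{\left(r,12 \right)} 6 \left(-25\right) = -142 + \left(12 + 0\right) 6 \left(-25\right) = -142 + 12 \left(-150\right) = -142 - 1800 = -1942$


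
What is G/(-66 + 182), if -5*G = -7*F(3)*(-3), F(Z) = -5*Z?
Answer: 63/116 ≈ 0.54310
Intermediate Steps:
G = 63 (G = -(-(-35)*3)*(-3)/5 = -(-7*(-15))*(-3)/5 = -21*(-3) = -⅕*(-315) = 63)
G/(-66 + 182) = 63/(-66 + 182) = 63/116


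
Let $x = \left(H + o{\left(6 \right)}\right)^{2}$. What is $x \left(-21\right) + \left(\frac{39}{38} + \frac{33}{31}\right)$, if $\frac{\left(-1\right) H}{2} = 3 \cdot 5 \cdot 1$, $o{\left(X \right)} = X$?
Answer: $- \frac{14246625}{1178} \approx -12094.0$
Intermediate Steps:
$H = -30$ ($H = - 2 \cdot 3 \cdot 5 \cdot 1 = - 2 \cdot 15 \cdot 1 = \left(-2\right) 15 = -30$)
$x = 576$ ($x = \left(-30 + 6\right)^{2} = \left(-24\right)^{2} = 576$)
$x \left(-21\right) + \left(\frac{39}{38} + \frac{33}{31}\right) = 576 \left(-21\right) + \left(\frac{39}{38} + \frac{33}{31}\right) = -12096 + \left(39 \cdot \frac{1}{38} + 33 \cdot \frac{1}{31}\right) = -12096 + \left(\frac{39}{38} + \frac{33}{31}\right) = -12096 + \frac{2463}{1178} = - \frac{14246625}{1178}$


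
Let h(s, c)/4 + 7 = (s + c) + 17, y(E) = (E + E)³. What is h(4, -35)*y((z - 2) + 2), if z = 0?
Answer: 0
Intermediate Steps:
y(E) = 8*E³ (y(E) = (2*E)³ = 8*E³)
h(s, c) = 40 + 4*c + 4*s (h(s, c) = -28 + 4*((s + c) + 17) = -28 + 4*((c + s) + 17) = -28 + 4*(17 + c + s) = -28 + (68 + 4*c + 4*s) = 40 + 4*c + 4*s)
h(4, -35)*y((z - 2) + 2) = (40 + 4*(-35) + 4*4)*(8*((0 - 2) + 2)³) = (40 - 140 + 16)*(8*(-2 + 2)³) = -672*0³ = -672*0 = -84*0 = 0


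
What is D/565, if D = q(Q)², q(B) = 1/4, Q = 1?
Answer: 1/9040 ≈ 0.00011062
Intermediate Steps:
q(B) = ¼
D = 1/16 (D = (¼)² = 1/16 ≈ 0.062500)
D/565 = (1/16)/565 = (1/16)*(1/565) = 1/9040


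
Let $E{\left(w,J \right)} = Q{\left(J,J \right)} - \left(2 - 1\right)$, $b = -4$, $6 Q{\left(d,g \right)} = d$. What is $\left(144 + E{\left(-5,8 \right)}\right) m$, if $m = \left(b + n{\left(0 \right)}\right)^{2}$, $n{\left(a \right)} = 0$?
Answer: $\frac{6928}{3} \approx 2309.3$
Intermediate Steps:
$Q{\left(d,g \right)} = \frac{d}{6}$
$E{\left(w,J \right)} = -1 + \frac{J}{6}$ ($E{\left(w,J \right)} = \frac{J}{6} - \left(2 - 1\right) = \frac{J}{6} - 1 = -1 + \frac{J}{6}$)
$m = 16$ ($m = \left(-4 + 0\right)^{2} = \left(-4\right)^{2} = 16$)
$\left(144 + E{\left(-5,8 \right)}\right) m = \left(144 + \left(-1 + \frac{1}{6} \cdot 8\right)\right) 16 = \left(144 + \left(-1 + \frac{4}{3}\right)\right) 16 = \left(144 + \frac{1}{3}\right) 16 = \frac{433}{3} \cdot 16 = \frac{6928}{3}$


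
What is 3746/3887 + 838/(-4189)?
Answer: 12434688/16282643 ≈ 0.76368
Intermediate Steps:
3746/3887 + 838/(-4189) = 3746*(1/3887) + 838*(-1/4189) = 3746/3887 - 838/4189 = 12434688/16282643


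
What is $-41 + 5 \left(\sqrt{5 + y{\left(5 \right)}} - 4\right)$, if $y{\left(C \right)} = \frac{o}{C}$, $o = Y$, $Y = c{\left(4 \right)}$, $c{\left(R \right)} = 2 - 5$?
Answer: $-61 + \sqrt{110} \approx -50.512$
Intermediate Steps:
$c{\left(R \right)} = -3$
$Y = -3$
$o = -3$
$y{\left(C \right)} = - \frac{3}{C}$
$-41 + 5 \left(\sqrt{5 + y{\left(5 \right)}} - 4\right) = -41 + 5 \left(\sqrt{5 - \frac{3}{5}} - 4\right) = -41 + 5 \left(\sqrt{\frac{22}{5}} - 4\right) = -41 + 5 \left(\frac{\sqrt{110}}{5} - 4\right) = -41 + 5 \left(-4 + \frac{\sqrt{110}}{5}\right) = -41 - \left(20 - \sqrt{110}\right) = -61 + \sqrt{110}$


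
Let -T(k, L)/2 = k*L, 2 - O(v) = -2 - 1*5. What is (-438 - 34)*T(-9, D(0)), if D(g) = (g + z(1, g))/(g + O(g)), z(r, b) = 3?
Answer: -2832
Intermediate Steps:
O(v) = 9 (O(v) = 2 - (-2 - 1*5) = 2 - (-2 - 5) = 2 - 1*(-7) = 2 + 7 = 9)
D(g) = (3 + g)/(9 + g) (D(g) = (g + 3)/(g + 9) = (3 + g)/(9 + g))
T(k, L) = -2*L*k (T(k, L) = -2*k*L = -2*L*k)
(-438 - 34)*T(-9, D(0)) = (-438 - 34)*(-2*(3 + 0)/(9 + 0)*(-9)) = -(-944)*3/9*(-9) = -(-944)*(⅑)*3*(-9) = -(-944)*(-9)/3 = -472*6 = -2832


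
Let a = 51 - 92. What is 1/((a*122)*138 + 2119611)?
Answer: 1/1429335 ≈ 6.9963e-7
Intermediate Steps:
a = -41
1/((a*122)*138 + 2119611) = 1/(-41*122*138 + 2119611) = 1/(-5002*138 + 2119611) = 1/(-690276 + 2119611) = 1/1429335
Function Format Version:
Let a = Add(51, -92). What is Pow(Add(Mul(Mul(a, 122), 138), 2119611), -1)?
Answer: Rational(1, 1429335) ≈ 6.9963e-7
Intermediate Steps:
a = -41
Pow(Add(Mul(Mul(a, 122), 138), 2119611), -1) = Pow(Add(Mul(Mul(-41, 122), 138), 2119611), -1) = Pow(Add(Mul(-5002, 138), 2119611), -1) = Pow(Add(-690276, 2119611), -1) = Pow(1429335, -1) = Rational(1, 1429335)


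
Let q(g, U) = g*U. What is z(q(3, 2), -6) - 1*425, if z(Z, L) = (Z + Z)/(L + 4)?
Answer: -431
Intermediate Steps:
q(g, U) = U*g
z(Z, L) = 2*Z/(4 + L) (z(Z, L) = (2*Z)/(4 + L) = 2*Z/(4 + L))
z(q(3, 2), -6) - 1*425 = 2*(2*3)/(4 - 6) - 1*425 = 2*6/(-2) - 425 = 2*6*(-1/2) - 425 = -6 - 425 = -431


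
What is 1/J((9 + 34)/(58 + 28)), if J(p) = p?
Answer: 2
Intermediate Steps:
1/J((9 + 34)/(58 + 28)) = 1/((9 + 34)/(58 + 28)) = 1/(43/86) = 1/(43*(1/86)) = 1/(½) = 2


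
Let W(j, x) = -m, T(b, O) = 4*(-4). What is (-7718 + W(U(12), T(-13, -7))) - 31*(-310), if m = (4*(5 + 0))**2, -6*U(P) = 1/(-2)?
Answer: 1492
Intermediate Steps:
T(b, O) = -16
U(P) = 1/12 (U(P) = -1/6/(-2) = -1/6*(-1/2) = 1/12)
m = 400 (m = (4*5)**2 = 20**2 = 400)
W(j, x) = -400 (W(j, x) = -1*400 = -400)
(-7718 + W(U(12), T(-13, -7))) - 31*(-310) = (-7718 - 400) - 31*(-310) = -8118 + 9610 = 1492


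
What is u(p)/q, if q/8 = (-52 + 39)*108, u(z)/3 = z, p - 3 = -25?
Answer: 11/1872 ≈ 0.0058761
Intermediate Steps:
p = -22 (p = 3 - 25 = -22)
u(z) = 3*z
q = -11232 (q = 8*((-52 + 39)*108) = 8*(-13*108) = 8*(-1404) = -11232)
u(p)/q = (3*(-22))/(-11232) = -66*(-1/11232) = 11/1872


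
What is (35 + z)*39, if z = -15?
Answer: 780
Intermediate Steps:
(35 + z)*39 = (35 - 15)*39 = 20*39 = 780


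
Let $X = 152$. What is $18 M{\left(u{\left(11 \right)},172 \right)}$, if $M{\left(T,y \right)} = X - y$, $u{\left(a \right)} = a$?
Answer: $-360$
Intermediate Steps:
$M{\left(T,y \right)} = 152 - y$
$18 M{\left(u{\left(11 \right)},172 \right)} = 18 \left(152 - 172\right) = 18 \left(-20\right) = -360$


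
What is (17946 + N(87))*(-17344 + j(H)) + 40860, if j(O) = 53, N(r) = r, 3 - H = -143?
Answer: -311767743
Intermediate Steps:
H = 146 (H = 3 - 1*(-143) = 3 + 143 = 146)
(17946 + N(87))*(-17344 + j(H)) + 40860 = (17946 + 87)*(-17344 + 53) + 40860 = 18033*(-17291) + 40860 = -311808603 + 40860 = -311767743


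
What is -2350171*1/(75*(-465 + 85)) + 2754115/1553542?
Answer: 1864790816591/22137973500 ≈ 84.235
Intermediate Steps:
-2350171*1/(75*(-465 + 85)) + 2754115/1553542 = -2350171/((-380*75)) + 2754115*(1/1553542) = -2350171/(-28500) + 2754115/1553542 = -2350171*(-1/28500) + 2754115/1553542 = 2350171/28500 + 2754115/1553542 = 1864790816591/22137973500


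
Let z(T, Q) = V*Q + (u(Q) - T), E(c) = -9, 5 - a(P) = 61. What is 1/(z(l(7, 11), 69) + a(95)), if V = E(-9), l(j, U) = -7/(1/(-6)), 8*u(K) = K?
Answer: -8/5683 ≈ -0.0014077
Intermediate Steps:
u(K) = K/8
a(P) = -56 (a(P) = 5 - 1*61 = 5 - 61 = -56)
l(j, U) = 42 (l(j, U) = -7/(-⅙) = -7*(-6) = 42)
V = -9
z(T, Q) = -T - 71*Q/8 (z(T, Q) = -9*Q + (Q/8 - T) = -9*Q + (-T + Q/8) = -T - 71*Q/8)
1/(z(l(7, 11), 69) + a(95)) = 1/((-1*42 - 71/8*69) - 56) = 1/((-42 - 4899/8) - 56) = 1/(-5235/8 - 56) = 1/(-5683/8) = -8/5683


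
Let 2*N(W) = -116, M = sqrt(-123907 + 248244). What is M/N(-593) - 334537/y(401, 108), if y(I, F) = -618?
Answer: 334537/618 - sqrt(124337)/58 ≈ 535.24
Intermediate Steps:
M = sqrt(124337) ≈ 352.61
N(W) = -58 (N(W) = (1/2)*(-116) = -58)
M/N(-593) - 334537/y(401, 108) = sqrt(124337)/(-58) - 334537/(-618) = sqrt(124337)*(-1/58) - 334537*(-1/618) = -sqrt(124337)/58 + 334537/618 = 334537/618 - sqrt(124337)/58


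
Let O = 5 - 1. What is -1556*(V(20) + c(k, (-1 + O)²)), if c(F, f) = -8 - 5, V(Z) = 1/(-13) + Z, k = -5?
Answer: -140040/13 ≈ -10772.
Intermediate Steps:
O = 4
V(Z) = -1/13 + Z
c(F, f) = -13
-1556*(V(20) + c(k, (-1 + O)²)) = -1556*((-1/13 + 20) - 13) = -1556*(259/13 - 13) = -1556*90/13 = -140040/13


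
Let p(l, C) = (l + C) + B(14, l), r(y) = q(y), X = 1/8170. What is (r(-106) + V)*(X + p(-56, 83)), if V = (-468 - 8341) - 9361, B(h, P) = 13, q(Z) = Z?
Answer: -2986307538/4085 ≈ -7.3104e+5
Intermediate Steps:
X = 1/8170 ≈ 0.00012240
r(y) = y
V = -18170 (V = -8809 - 9361 = -18170)
p(l, C) = 13 + C + l (p(l, C) = (l + C) + 13 = (C + l) + 13 = 13 + C + l)
(r(-106) + V)*(X + p(-56, 83)) = (-106 - 18170)*(1/8170 + (13 + 83 - 56)) = -18276*(1/8170 + 40) = -18276*326801/8170 = -2986307538/4085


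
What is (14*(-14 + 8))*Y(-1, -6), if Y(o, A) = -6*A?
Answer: -3024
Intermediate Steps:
(14*(-14 + 8))*Y(-1, -6) = (14*(-14 + 8))*(-6*(-6)) = (14*(-6))*36 = -84*36 = -3024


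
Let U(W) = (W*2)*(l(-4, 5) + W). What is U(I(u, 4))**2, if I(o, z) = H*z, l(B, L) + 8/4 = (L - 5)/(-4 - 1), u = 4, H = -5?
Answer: 774400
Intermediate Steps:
l(B, L) = -1 - L/5 (l(B, L) = -2 + (L - 5)/(-4 - 1) = -2 + (-5 + L)/(-5) = -2 + (-5 + L)*(-1/5) = -2 + (1 - L/5) = -1 - L/5)
I(o, z) = -5*z
U(W) = 2*W*(-2 + W) (U(W) = (W*2)*((-1 - 1/5*5) + W) = (2*W)*((-1 - 1) + W) = (2*W)*(-2 + W) = 2*W*(-2 + W))
U(I(u, 4))**2 = (2*(-5*4)*(-2 - 5*4))**2 = (2*(-20)*(-2 - 20))**2 = (2*(-20)*(-22))**2 = 880**2 = 774400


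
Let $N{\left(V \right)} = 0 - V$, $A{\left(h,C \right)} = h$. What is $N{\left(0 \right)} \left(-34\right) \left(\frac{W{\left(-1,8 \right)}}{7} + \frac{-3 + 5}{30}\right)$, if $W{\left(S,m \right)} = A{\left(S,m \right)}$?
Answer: $0$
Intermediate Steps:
$W{\left(S,m \right)} = S$
$N{\left(V \right)} = - V$
$N{\left(0 \right)} \left(-34\right) \left(\frac{W{\left(-1,8 \right)}}{7} + \frac{-3 + 5}{30}\right) = \left(-1\right) 0 \left(-34\right) \left(- \frac{1}{7} + \frac{-3 + 5}{30}\right) = 0 \left(-34\right) \left(\left(-1\right) \frac{1}{7} + 2 \cdot \frac{1}{30}\right) = 0 \left(- \frac{1}{7} + \frac{1}{15}\right) = 0 \left(- \frac{8}{105}\right) = 0$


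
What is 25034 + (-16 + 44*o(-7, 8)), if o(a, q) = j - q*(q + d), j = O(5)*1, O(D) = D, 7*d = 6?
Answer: 154842/7 ≈ 22120.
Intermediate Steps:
d = 6/7 (d = (⅐)*6 = 6/7 ≈ 0.85714)
j = 5 (j = 5*1 = 5)
o(a, q) = 5 - q*(6/7 + q) (o(a, q) = 5 - q*(q + 6/7) = 5 - q*(6/7 + q))
25034 + (-16 + 44*o(-7, 8)) = 25034 + (-16 + 44*(5 - 1*8² - 6/7*8)) = 25034 + (-16 + 44*(5 - 1*64 - 48/7)) = 25034 + (-16 + 44*(5 - 64 - 48/7)) = 25034 + (-16 + 44*(-461/7)) = 25034 + (-16 - 20284/7) = 25034 - 20396/7 = 154842/7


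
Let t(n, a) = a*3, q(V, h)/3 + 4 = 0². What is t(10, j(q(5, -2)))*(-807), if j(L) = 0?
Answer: 0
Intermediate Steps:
q(V, h) = -12 (q(V, h) = -12 + 3*0² = -12 + 3*0 = -12 + 0 = -12)
t(n, a) = 3*a
t(10, j(q(5, -2)))*(-807) = (3*0)*(-807) = 0*(-807) = 0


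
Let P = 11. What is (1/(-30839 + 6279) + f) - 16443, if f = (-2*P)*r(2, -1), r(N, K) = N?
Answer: -404920721/24560 ≈ -16487.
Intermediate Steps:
f = -44 (f = -2*11*2 = -22*2 = -44)
(1/(-30839 + 6279) + f) - 16443 = (1/(-30839 + 6279) - 44) - 16443 = (1/(-24560) - 44) - 16443 = (-1/24560 - 44) - 16443 = -1080641/24560 - 16443 = -404920721/24560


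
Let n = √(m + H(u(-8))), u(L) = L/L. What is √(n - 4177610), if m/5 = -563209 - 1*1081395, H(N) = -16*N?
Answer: √(-4177610 + 2*I*√2055759) ≈ 0.702 + 2043.9*I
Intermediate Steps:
u(L) = 1
m = -8223020 (m = 5*(-563209 - 1*1081395) = 5*(-563209 - 1081395) = 5*(-1644604) = -8223020)
n = 2*I*√2055759 (n = √(-8223020 - 16*1) = √(-8223020 - 16) = √(-8223036) = 2*I*√2055759 ≈ 2867.6*I)
√(n - 4177610) = √(2*I*√2055759 - 4177610) = √(-4177610 + 2*I*√2055759)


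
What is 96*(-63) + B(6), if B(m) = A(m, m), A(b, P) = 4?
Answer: -6044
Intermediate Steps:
B(m) = 4
96*(-63) + B(6) = 96*(-63) + 4 = -6048 + 4 = -6044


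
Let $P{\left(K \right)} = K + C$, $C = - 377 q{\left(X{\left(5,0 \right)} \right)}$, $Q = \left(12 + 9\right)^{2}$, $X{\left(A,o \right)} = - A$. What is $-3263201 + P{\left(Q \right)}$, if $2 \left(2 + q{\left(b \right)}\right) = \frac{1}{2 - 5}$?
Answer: $- \frac{19571659}{6} \approx -3.2619 \cdot 10^{6}$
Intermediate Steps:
$Q = 441$ ($Q = 21^{2} = 441$)
$q{\left(b \right)} = - \frac{13}{6}$ ($q{\left(b \right)} = -2 + \frac{1}{2 \left(2 - 5\right)} = -2 + \frac{1}{2 \left(-3\right)} = -2 + \frac{1}{2} \left(- \frac{1}{3}\right) = -2 - \frac{1}{6} = - \frac{13}{6}$)
$C = \frac{4901}{6}$ ($C = \left(-377\right) \left(- \frac{13}{6}\right) = \frac{4901}{6} \approx 816.83$)
$P{\left(K \right)} = \frac{4901}{6} + K$ ($P{\left(K \right)} = K + \frac{4901}{6} = \frac{4901}{6} + K$)
$-3263201 + P{\left(Q \right)} = -3263201 + \left(\frac{4901}{6} + 441\right) = -3263201 + \frac{7547}{6} = - \frac{19571659}{6}$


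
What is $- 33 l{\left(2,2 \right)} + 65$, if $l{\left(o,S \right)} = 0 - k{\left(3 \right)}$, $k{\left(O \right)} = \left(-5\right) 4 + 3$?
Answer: $-496$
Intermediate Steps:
$k{\left(O \right)} = -17$ ($k{\left(O \right)} = -20 + 3 = -17$)
$l{\left(o,S \right)} = 17$ ($l{\left(o,S \right)} = 0 - -17 = 0 + 17 = 17$)
$- 33 l{\left(2,2 \right)} + 65 = \left(-33\right) 17 + 65 = -561 + 65 = -496$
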